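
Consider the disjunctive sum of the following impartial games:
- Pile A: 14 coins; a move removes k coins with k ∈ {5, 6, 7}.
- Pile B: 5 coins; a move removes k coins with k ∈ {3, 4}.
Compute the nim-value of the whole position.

1

Grundy values for pile A (subtraction set {5, 6, 7}):
g(0) = mex{} = 0
g(1) = mex{} = 0
g(2) = mex{} = 0
g(3) = mex{} = 0
g(4) = mex{} = 0
g(5) = mex{0} = 1
g(6) = mex{0} = 1
g(7) = mex{0} = 1
g(8) = mex{0} = 1
g(9) = mex{0} = 1
g(10) = mex{0,1} = 2
g(11) = mex{0,1} = 2
g(12) = mex{1} = 0
g(13) = mex{1} = 0
g(14) = mex{1} = 0
So g(14) = 0.
Grundy values for pile B (subtraction set {3, 4}):
k:     0  1  2  3  4  5
g(k):  0  0  0  1  1  1
So g(5) = 1.
The value of a disjunctive sum is the nim-sum of the parts.
Combined value = 0 XOR 1 = 1.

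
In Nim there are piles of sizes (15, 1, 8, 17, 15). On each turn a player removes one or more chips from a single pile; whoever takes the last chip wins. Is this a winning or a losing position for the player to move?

Winning position

Compute the nim-sum pairwise:
15 ^ 1 = 14
14 ^ 8 = 6
6 ^ 17 = 23
23 ^ 15 = 24
The nim-sum is 24 ≠ 0, so this is an N-position: the player to move can win.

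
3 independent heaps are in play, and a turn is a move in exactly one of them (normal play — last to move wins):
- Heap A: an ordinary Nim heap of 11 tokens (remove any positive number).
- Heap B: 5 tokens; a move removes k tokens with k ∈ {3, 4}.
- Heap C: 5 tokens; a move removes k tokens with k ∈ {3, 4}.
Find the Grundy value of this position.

11

Heap A is a plain Nim heap of size 11, so its Grundy value is 11.
For heap B, compute g(0), g(1), … with moves {3, 4}:
g(0) = mex{} = 0
g(1) = mex{} = 0
g(2) = mex{} = 0
g(3) = mex{0} = 1
g(4) = mex{0} = 1
g(5) = mex{0} = 1
So g(5) = 1.
Grundy values for heap C (subtraction set {3, 4}):
k:     0  1  2  3  4  5
g(k):  0  0  0  1  1  1
So g(5) = 1.
The value of a disjunctive sum is the nim-sum of the parts.
Combined value = 11 XOR 1 XOR 1 = 11.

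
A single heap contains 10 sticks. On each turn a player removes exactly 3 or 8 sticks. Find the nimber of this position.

Build the Grundy sequence with g(k) = mex{g(k−s) : s ∈ {3, 8}, s ≤ k}:
k:     0  1  2  3  4  5  6  7  8  9 10
g(k):  0  0  0  1  1  1  0  0  2  1  1
So g(10) = 1.

1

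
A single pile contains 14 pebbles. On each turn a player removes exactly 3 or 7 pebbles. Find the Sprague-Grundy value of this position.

Build the Grundy sequence with g(k) = mex{g(k−s) : s ∈ {3, 7}, s ≤ k}:
k:     0  1  2  3  4  5  6  7  8  9 10 11 12 13 14
g(k):  0  0  0  1  1  1  0  2  2  1  0  0  0  1  1
So g(14) = 1.

1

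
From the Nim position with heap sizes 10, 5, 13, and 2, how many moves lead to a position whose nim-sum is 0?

Compute the nim-sum pairwise:
10 ^ 5 = 15
15 ^ 13 = 2
2 ^ 2 = 0
The nim-sum is already 0, so every move leaves a nonzero nim-sum — there are no winning moves.

0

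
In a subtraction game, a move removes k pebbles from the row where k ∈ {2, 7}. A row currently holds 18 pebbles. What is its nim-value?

Build the Grundy sequence with g(k) = mex{g(k−s) : s ∈ {2, 7}, s ≤ k}:
k:     0  1  2  3  4  5  6  7  8  9 10 11 12 13 14 15 16 17 18
g(k):  0  0  1  1  0  0  1  1  2  0  0  1  1  0  0  1  1  2  0
So g(18) = 0.

0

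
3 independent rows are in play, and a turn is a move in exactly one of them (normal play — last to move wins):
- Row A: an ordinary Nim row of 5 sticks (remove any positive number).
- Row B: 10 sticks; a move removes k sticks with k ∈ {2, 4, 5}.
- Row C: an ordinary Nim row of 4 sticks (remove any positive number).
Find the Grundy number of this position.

0

Row A is a plain Nim row of size 5, so its Grundy value is 5.
Grundy values for row B (subtraction set {2, 4, 5}):
k:     0  1  2  3  4  5  6  7  8  9 10
g(k):  0  0  1  1  2  2  3  0  0  1  1
So g(10) = 1.
Row C is a plain Nim row of size 4, so its Grundy value is 4.
The value of a disjunctive sum is the nim-sum of the parts.
Combined value = 5 ⊕ 1 ⊕ 4 = 0.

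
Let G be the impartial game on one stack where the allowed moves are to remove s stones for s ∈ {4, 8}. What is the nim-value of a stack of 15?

0

Grundy values for subtraction set {4, 8}:
k:     0  1  2  3  4  5  6  7  8  9 10 11 12 13 14 15
g(k):  0  0  0  0  1  1  1  1  2  2  2  2  0  0  0  0
So g(15) = 0.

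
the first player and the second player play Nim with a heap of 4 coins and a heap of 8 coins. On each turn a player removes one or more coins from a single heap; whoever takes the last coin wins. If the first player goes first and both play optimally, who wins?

Compute the nim-sum pairwise:
4 ⊕ 8 = 12
The nim-sum is 12 ≠ 0, so this is an N-position: the player to move can win; the first player has a winning move.

the first player wins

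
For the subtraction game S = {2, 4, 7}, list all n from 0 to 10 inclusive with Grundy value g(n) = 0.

Build the Grundy sequence with g(k) = mex{g(k−s) : s ∈ {2, 4, 7}, s ≤ k}:
g(0) = mex{} = 0
g(1) = mex{} = 0
g(2) = mex{0} = 1
g(3) = mex{0} = 1
g(4) = mex{0,1} = 2
g(5) = mex{0,1} = 2
g(6) = mex{1,2} = 0
g(7) = mex{0,1,2} = 3
g(8) = mex{0,2} = 1
g(9) = mex{1,2,3} = 0
g(10) = mex{0,1} = 2
The P-positions (g = 0) in 0..10 are 0, 1, 6, 9.

0, 1, 6, 9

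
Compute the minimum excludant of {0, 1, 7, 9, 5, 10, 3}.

The values 0, 1 are all present; 2 is the first non-negative integer missing from the set.

2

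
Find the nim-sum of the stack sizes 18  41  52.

15

Compute the nim-sum pairwise:
18 ^ 41 = 59
59 ^ 52 = 15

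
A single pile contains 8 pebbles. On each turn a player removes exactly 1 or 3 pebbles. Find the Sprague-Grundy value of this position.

0

Grundy values for subtraction set {1, 3}:
k:     0  1  2  3  4  5  6  7  8
g(k):  0  1  0  1  0  1  0  1  0
So g(8) = 0.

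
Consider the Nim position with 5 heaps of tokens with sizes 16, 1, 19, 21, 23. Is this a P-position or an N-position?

Write each in binary and XOR column by column:
  10000  (16)
  00001  (1)
  10011  (19)
  10101  (21)
  10111  (23)
  -----
  00000  (0)
The nim-sum is 0, so this is a P-position: the player to move is in a losing position under optimal play.

P-position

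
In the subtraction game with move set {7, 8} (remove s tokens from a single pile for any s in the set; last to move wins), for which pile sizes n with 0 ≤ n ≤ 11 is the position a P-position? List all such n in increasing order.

0, 1, 2, 3, 4, 5, 6

Build the Grundy sequence with g(k) = mex{g(k−s) : s ∈ {7, 8}, s ≤ k}:
k:     0  1  2  3  4  5  6  7  8  9 10 11
g(k):  0  0  0  0  0  0  0  1  1  1  1  1
The P-positions (g = 0) in 0..11 are 0, 1, 2, 3, 4, 5, 6.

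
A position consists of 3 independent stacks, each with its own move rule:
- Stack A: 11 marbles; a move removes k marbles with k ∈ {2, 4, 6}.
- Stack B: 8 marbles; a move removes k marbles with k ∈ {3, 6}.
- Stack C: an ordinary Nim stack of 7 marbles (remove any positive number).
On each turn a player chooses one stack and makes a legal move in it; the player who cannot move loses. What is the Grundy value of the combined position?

Grundy values for stack A (subtraction set {2, 4, 6}):
k:     0  1  2  3  4  5  6  7  8  9 10 11
g(k):  0  0  1  1  2  2  3  3  0  0  1  1
So g(11) = 1.
For stack B, compute g(0), g(1), … with moves {3, 6}:
g(0) = mex{} = 0
g(1) = mex{} = 0
g(2) = mex{} = 0
g(3) = mex{0} = 1
g(4) = mex{0} = 1
g(5) = mex{0} = 1
g(6) = mex{0,1} = 2
g(7) = mex{0,1} = 2
g(8) = mex{0,1} = 2
So g(8) = 2.
Stack C is a plain Nim stack of size 7, so its Grundy value is 7.
The value of a disjunctive sum is the nim-sum of the parts.
Combined value = 1 XOR 2 XOR 7 = 4.

4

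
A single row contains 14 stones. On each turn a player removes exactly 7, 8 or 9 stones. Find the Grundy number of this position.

Build the Grundy sequence with g(k) = mex{g(k−s) : s ∈ {7, 8, 9}, s ≤ k}:
k:     0  1  2  3  4  5  6  7  8  9 10 11 12 13 14
g(k):  0  0  0  0  0  0  0  1  1  1  1  1  1  1  2
So g(14) = 2.

2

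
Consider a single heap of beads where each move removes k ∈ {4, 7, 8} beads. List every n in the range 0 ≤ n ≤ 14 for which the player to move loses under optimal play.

0, 1, 2, 3, 12, 13, 14

Compute g(0), g(1), … for moves {4, 7, 8}:
k:     0  1  2  3  4  5  6  7  8  9 10 11 12 13 14
g(k):  0  0  0  0  1  1  1  1  2  2  2  2  0  0  0
The P-positions (g = 0) in 0..14 are 0, 1, 2, 3, 12, 13, 14.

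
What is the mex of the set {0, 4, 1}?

2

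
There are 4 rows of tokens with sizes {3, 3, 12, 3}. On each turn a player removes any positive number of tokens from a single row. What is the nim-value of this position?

15

Compute the nim-sum pairwise:
3 ^ 3 = 0
0 ^ 12 = 12
12 ^ 3 = 15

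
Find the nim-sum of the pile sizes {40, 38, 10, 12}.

8

Nim-sum: 40 ^ 38 ^ 10 ^ 12 = 8.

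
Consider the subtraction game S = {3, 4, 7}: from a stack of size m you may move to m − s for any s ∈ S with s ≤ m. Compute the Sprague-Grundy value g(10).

0

Compute g(0), g(1), … for moves {3, 4, 7}:
k:     0  1  2  3  4  5  6  7  8  9 10
g(k):  0  0  0  1  1  1  2  2  2  3  0
So g(10) = 0.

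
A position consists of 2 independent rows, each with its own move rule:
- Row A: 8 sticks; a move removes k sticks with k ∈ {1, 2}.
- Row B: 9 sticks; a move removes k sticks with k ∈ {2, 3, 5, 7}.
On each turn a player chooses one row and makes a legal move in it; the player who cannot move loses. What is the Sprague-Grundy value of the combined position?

Build the Grundy sequence for row A with g(k) = mex{g(k−s) : s ∈ {1, 2}, s ≤ k}:
k:     0  1  2  3  4  5  6  7  8
g(k):  0  1  2  0  1  2  0  1  2
So g(8) = 2.
Grundy values for row B (subtraction set {2, 3, 5, 7}):
g(0) = mex{} = 0
g(1) = mex{} = 0
g(2) = mex{0} = 1
g(3) = mex{0} = 1
g(4) = mex{0,1} = 2
g(5) = mex{0,1} = 2
g(6) = mex{0,1,2} = 3
g(7) = mex{0,1,2} = 3
g(8) = mex{0,1,2,3} = 4
g(9) = mex{1,2,3} = 0
So g(9) = 0.
By the Sprague-Grundy theorem, the Grundy value of a sum of independent games is the XOR of the component values.
Combined value = 2 ⊕ 0 = 2.

2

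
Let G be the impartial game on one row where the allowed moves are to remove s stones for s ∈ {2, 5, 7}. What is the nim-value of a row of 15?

1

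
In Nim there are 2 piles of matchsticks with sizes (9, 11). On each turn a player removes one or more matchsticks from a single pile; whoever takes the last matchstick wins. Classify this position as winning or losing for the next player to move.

Bitwise XOR of the heap sizes:
  1001  (9)
  1011  (11)
  ----
  0010  (2)
The nim-sum is 2 ≠ 0, so this is an N-position: the player to move can win.

Winning position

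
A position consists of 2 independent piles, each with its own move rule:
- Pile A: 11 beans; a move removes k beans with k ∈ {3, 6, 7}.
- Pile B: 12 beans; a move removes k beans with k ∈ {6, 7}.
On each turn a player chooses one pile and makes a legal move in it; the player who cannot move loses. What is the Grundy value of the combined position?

2

For pile A, compute g(0), g(1), … with moves {3, 6, 7}:
k:     0  1  2  3  4  5  6  7  8  9 10 11
g(k):  0  0  0  1  1  1  2  2  2  3  0  0
So g(11) = 0.
Build the Grundy sequence for pile B with g(k) = mex{g(k−s) : s ∈ {6, 7}, s ≤ k}:
g(0) = mex{} = 0
g(1) = mex{} = 0
g(2) = mex{} = 0
g(3) = mex{} = 0
g(4) = mex{} = 0
g(5) = mex{} = 0
g(6) = mex{0} = 1
g(7) = mex{0} = 1
g(8) = mex{0} = 1
g(9) = mex{0} = 1
g(10) = mex{0} = 1
g(11) = mex{0} = 1
g(12) = mex{0,1} = 2
So g(12) = 2.
By the Sprague-Grundy theorem, the Grundy value of a sum of independent games is the XOR of the component values.
Combined value = 0 XOR 2 = 2.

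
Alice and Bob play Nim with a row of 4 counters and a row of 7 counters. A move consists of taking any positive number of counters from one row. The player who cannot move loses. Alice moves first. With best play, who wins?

Alice wins

Nim-sum: 4 XOR 7 = 3.
The nim-sum is 3 ≠ 0, so this is an N-position: the player to move can win; Alice has a winning move.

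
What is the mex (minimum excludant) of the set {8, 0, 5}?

1

0 is in the set but 1 is not, so the mex is 1.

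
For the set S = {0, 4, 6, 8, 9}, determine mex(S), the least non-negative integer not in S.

1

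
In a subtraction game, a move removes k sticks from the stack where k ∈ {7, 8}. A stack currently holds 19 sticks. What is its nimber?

0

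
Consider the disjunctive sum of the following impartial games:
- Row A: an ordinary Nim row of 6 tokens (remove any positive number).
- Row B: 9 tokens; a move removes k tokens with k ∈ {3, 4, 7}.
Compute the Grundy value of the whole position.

Row A is a plain Nim row of size 6, so its Grundy value is 6.
Build the Grundy sequence for row B with g(k) = mex{g(k−s) : s ∈ {3, 4, 7}, s ≤ k}:
g(0) = mex{} = 0
g(1) = mex{} = 0
g(2) = mex{} = 0
g(3) = mex{0} = 1
g(4) = mex{0} = 1
g(5) = mex{0} = 1
g(6) = mex{0,1} = 2
g(7) = mex{0,1} = 2
g(8) = mex{0,1} = 2
g(9) = mex{0,1,2} = 3
So g(9) = 3.
The value of a disjunctive sum is the nim-sum of the parts.
Combined value = 6 XOR 3 = 5.

5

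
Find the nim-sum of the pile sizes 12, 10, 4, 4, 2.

Compute the nim-sum pairwise:
12 ⊕ 10 = 6
6 ⊕ 4 = 2
2 ⊕ 4 = 6
6 ⊕ 2 = 4

4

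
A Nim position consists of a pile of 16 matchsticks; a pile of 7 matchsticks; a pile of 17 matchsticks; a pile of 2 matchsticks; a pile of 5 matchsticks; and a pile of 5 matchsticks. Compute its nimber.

Write each in binary and XOR column by column:
  10000  (16)
  00111  (7)
  10001  (17)
  00010  (2)
  00101  (5)
  00101  (5)
  -----
  00100  (4)

4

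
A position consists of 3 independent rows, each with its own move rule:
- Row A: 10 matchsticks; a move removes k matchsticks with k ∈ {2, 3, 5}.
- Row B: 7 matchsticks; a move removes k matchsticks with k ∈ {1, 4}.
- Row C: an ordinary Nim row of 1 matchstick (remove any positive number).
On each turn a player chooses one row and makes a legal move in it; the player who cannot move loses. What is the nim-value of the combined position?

0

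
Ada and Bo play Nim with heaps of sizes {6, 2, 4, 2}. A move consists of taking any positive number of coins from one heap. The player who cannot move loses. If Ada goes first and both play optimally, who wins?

Compute the nim-sum pairwise:
6 XOR 2 = 4
4 XOR 4 = 0
0 XOR 2 = 2
The nim-sum is 2 ≠ 0, so this is an N-position: the player to move can win; Ada has a winning move.

Ada wins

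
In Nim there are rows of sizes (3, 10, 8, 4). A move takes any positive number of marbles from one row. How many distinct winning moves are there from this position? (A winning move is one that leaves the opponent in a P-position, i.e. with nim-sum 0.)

1

Compute the nim-sum pairwise:
3 ^ 10 = 9
9 ^ 8 = 1
1 ^ 4 = 5
The overall nim-sum is X = 5. A row of size p has a winning move iff p XOR X < p (reduce it to p XOR X).
  3: 3 XOR 5 = 6 ≥ 3 — no move.
  10: 10 XOR 5 = 15 ≥ 10 — no move.
  8: 8 XOR 5 = 13 ≥ 8 — no move.
  4: 4 XOR 5 = 1 < 4 — winning move (to 1).
That gives 1 winning move.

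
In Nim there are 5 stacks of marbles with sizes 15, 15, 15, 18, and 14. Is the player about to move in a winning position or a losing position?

Winning position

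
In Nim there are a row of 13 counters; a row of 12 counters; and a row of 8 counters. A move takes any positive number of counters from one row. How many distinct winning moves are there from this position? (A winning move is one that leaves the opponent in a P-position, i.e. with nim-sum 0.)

3

Nim-sum: 13 XOR 12 XOR 8 = 9.
The overall nim-sum is X = 9. A row of size p has a winning move iff p XOR X < p (reduce it to p XOR X).
  13: 13 XOR 9 = 4 < 13 — winning move (to 4).
  12: 12 XOR 9 = 5 < 12 — winning move (to 5).
  8: 8 XOR 9 = 1 < 8 — winning move (to 1).
That gives 3 winning moves.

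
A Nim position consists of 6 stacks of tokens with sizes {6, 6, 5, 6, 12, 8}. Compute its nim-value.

7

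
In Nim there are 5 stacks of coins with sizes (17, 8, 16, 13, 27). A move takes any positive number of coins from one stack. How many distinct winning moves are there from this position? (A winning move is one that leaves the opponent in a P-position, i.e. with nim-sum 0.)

3

Compute the nim-sum pairwise:
17 ^ 8 = 25
25 ^ 16 = 9
9 ^ 13 = 4
4 ^ 27 = 31
The overall nim-sum is X = 31. A stack of size p has a winning move iff p XOR X < p (reduce it to p XOR X).
  17: 17 XOR 31 = 14 < 17 — winning move (to 14).
  8: 8 XOR 31 = 23 ≥ 8 — no move.
  16: 16 XOR 31 = 15 < 16 — winning move (to 15).
  13: 13 XOR 31 = 18 ≥ 13 — no move.
  27: 27 XOR 31 = 4 < 27 — winning move (to 4).
That gives 3 winning moves.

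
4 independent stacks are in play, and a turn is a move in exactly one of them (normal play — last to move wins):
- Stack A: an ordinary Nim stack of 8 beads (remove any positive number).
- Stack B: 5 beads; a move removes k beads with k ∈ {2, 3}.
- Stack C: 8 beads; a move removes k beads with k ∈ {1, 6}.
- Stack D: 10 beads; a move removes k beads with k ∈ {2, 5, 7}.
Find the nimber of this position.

Stack A is a plain Nim stack of size 8, so its Grundy value is 8.
Grundy values for stack B (subtraction set {2, 3}):
k:     0  1  2  3  4  5
g(k):  0  0  1  1  2  0
So g(5) = 0.
Grundy values for stack C (subtraction set {1, 6}):
k:     0  1  2  3  4  5  6  7  8
g(k):  0  1  0  1  0  1  2  0  1
So g(8) = 1.
Build the Grundy sequence for stack D with g(k) = mex{g(k−s) : s ∈ {2, 5, 7}, s ≤ k}:
k:     0  1  2  3  4  5  6  7  8  9 10
g(k):  0  0  1  1  0  2  1  3  2  2  0
So g(10) = 0.
The value of a disjunctive sum is the nim-sum of the parts.
Combined value = 8 ⊕ 0 ⊕ 1 ⊕ 0 = 9.

9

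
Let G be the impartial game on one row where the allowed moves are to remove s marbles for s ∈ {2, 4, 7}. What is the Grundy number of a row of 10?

2

Compute g(0), g(1), … for moves {2, 4, 7}:
g(0) = mex{} = 0
g(1) = mex{} = 0
g(2) = mex{0} = 1
g(3) = mex{0} = 1
g(4) = mex{0,1} = 2
g(5) = mex{0,1} = 2
g(6) = mex{1,2} = 0
g(7) = mex{0,1,2} = 3
g(8) = mex{0,2} = 1
g(9) = mex{1,2,3} = 0
g(10) = mex{0,1} = 2
So g(10) = 2.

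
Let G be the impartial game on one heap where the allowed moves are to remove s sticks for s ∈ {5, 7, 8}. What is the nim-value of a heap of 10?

Compute g(0), g(1), … for moves {5, 7, 8}:
g(0) = mex{} = 0
g(1) = mex{} = 0
g(2) = mex{} = 0
g(3) = mex{} = 0
g(4) = mex{} = 0
g(5) = mex{0} = 1
g(6) = mex{0} = 1
g(7) = mex{0} = 1
g(8) = mex{0} = 1
g(9) = mex{0} = 1
g(10) = mex{0,1} = 2
So g(10) = 2.

2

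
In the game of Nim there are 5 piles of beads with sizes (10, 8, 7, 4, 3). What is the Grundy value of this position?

Compute the nim-sum pairwise:
10 XOR 8 = 2
2 XOR 7 = 5
5 XOR 4 = 1
1 XOR 3 = 2

2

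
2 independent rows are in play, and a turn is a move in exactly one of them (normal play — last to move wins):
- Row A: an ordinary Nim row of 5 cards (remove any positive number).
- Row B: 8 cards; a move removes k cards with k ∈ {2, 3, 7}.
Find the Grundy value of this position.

4

Row A is a plain Nim row of size 5, so its Grundy value is 5.
For row B, compute g(0), g(1), … with moves {2, 3, 7}:
k:     0  1  2  3  4  5  6  7  8
g(k):  0  0  1  1  2  0  0  1  1
So g(8) = 1.
By the Sprague-Grundy theorem, the Grundy value of a sum of independent games is the XOR of the component values.
Combined value = 5 ⊕ 1 = 4.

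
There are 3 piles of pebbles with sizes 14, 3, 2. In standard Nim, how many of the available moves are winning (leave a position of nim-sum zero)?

1

Compute the nim-sum pairwise:
14 ⊕ 3 = 13
13 ⊕ 2 = 15
The overall nim-sum is X = 15. A pile of size p has a winning move iff p XOR X < p (reduce it to p XOR X).
  14: 14 XOR 15 = 1 < 14 — winning move (to 1).
  3: 3 XOR 15 = 12 ≥ 3 — no move.
  2: 2 XOR 15 = 13 ≥ 2 — no move.
That gives 1 winning move.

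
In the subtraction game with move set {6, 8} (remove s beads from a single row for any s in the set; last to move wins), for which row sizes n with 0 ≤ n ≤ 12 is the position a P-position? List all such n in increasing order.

Grundy values for subtraction set {6, 8}:
k:     0  1  2  3  4  5  6  7  8  9 10 11 12
g(k):  0  0  0  0  0  0  1  1  1  1  1  1  2
The P-positions (g = 0) in 0..12 are 0, 1, 2, 3, 4, 5.

0, 1, 2, 3, 4, 5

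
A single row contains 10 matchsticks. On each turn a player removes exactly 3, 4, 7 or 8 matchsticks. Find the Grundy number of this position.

Build the Grundy sequence with g(k) = mex{g(k−s) : s ∈ {3, 4, 7, 8}, s ≤ k}:
g(0) = mex{} = 0
g(1) = mex{} = 0
g(2) = mex{} = 0
g(3) = mex{0} = 1
g(4) = mex{0} = 1
g(5) = mex{0} = 1
g(6) = mex{0,1} = 2
g(7) = mex{0,1} = 2
g(8) = mex{0,1} = 2
g(9) = mex{0,1,2} = 3
g(10) = mex{0,1,2} = 3
So g(10) = 3.

3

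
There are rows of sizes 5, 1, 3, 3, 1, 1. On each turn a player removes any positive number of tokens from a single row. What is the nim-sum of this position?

Compute the nim-sum pairwise:
5 XOR 1 = 4
4 XOR 3 = 7
7 XOR 3 = 4
4 XOR 1 = 5
5 XOR 1 = 4

4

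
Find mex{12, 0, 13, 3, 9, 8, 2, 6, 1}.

4

The values 0, 1, 2, 3 are all present; 4 is the first non-negative integer missing from the set.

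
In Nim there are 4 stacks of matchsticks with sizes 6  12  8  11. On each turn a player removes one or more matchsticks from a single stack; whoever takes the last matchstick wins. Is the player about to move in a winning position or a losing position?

Winning position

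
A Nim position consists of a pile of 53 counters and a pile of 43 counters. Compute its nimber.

30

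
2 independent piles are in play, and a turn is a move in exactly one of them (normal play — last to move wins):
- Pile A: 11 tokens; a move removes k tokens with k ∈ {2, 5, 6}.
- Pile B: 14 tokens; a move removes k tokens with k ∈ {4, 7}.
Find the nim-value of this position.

0

For pile A, compute g(0), g(1), … with moves {2, 5, 6}:
g(0) = mex{} = 0
g(1) = mex{} = 0
g(2) = mex{0} = 1
g(3) = mex{0} = 1
g(4) = mex{1} = 0
g(5) = mex{0,1} = 2
g(6) = mex{0} = 1
g(7) = mex{0,1,2} = 3
g(8) = mex{1} = 0
g(9) = mex{0,1,3} = 2
g(10) = mex{0,2} = 1
g(11) = mex{1,2} = 0
So g(11) = 0.
Grundy values for pile B (subtraction set {4, 7}):
g(0) = mex{} = 0
g(1) = mex{} = 0
g(2) = mex{} = 0
g(3) = mex{} = 0
g(4) = mex{0} = 1
g(5) = mex{0} = 1
g(6) = mex{0} = 1
g(7) = mex{0} = 1
g(8) = mex{0,1} = 2
g(9) = mex{0,1} = 2
g(10) = mex{0,1} = 2
g(11) = mex{1} = 0
g(12) = mex{1,2} = 0
g(13) = mex{1,2} = 0
g(14) = mex{1,2} = 0
So g(14) = 0.
The value of a disjunctive sum is the nim-sum of the parts.
Combined value = 0 XOR 0 = 0.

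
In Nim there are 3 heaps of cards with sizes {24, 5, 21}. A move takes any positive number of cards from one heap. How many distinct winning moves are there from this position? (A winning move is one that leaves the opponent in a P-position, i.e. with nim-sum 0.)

Compute the nim-sum pairwise:
24 XOR 5 = 29
29 XOR 21 = 8
The overall nim-sum is X = 8. A heap of size p has a winning move iff p XOR X < p (reduce it to p XOR X).
  24: 24 XOR 8 = 16 < 24 — winning move (to 16).
  5: 5 XOR 8 = 13 ≥ 5 — no move.
  21: 21 XOR 8 = 29 ≥ 21 — no move.
That gives 1 winning move.

1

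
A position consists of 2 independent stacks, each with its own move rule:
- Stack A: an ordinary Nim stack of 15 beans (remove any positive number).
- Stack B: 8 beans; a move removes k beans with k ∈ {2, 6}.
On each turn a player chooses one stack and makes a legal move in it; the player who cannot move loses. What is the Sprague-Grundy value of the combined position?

15

Stack A is a plain Nim stack of size 15, so its Grundy value is 15.
For stack B, compute g(0), g(1), … with moves {2, 6}:
g(0) = mex{} = 0
g(1) = mex{} = 0
g(2) = mex{0} = 1
g(3) = mex{0} = 1
g(4) = mex{1} = 0
g(5) = mex{1} = 0
g(6) = mex{0} = 1
g(7) = mex{0} = 1
g(8) = mex{1} = 0
So g(8) = 0.
By the Sprague-Grundy theorem, the Grundy value of a sum of independent games is the XOR of the component values.
Combined value = 15 XOR 0 = 15.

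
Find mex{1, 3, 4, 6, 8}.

0

0 is not in the set, so the mex is 0.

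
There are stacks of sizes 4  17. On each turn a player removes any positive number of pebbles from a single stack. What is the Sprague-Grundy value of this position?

Write each in binary and XOR column by column:
  00100  (4)
  10001  (17)
  -----
  10101  (21)

21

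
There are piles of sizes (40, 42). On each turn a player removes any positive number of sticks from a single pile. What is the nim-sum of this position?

Write each in binary and XOR column by column:
  101000  (40)
  101010  (42)
  ------
  000010  (2)

2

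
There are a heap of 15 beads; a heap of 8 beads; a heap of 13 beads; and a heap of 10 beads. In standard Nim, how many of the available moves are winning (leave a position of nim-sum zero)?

Compute the nim-sum pairwise:
15 XOR 8 = 7
7 XOR 13 = 10
10 XOR 10 = 0
The nim-sum is already 0, so every move leaves a nonzero nim-sum — there are no winning moves.

0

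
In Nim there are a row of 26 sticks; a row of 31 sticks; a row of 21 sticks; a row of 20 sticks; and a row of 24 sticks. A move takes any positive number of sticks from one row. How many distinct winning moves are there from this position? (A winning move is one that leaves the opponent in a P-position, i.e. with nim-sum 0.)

5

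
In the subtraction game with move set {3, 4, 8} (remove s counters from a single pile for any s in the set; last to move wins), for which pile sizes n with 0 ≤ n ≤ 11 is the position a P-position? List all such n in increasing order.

0, 1, 2, 7

Build the Grundy sequence with g(k) = mex{g(k−s) : s ∈ {3, 4, 8}, s ≤ k}:
k:     0  1  2  3  4  5  6  7  8  9 10 11
g(k):  0  0  0  1  1  1  2  0  2  3  1  3
The P-positions (g = 0) in 0..11 are 0, 1, 2, 7.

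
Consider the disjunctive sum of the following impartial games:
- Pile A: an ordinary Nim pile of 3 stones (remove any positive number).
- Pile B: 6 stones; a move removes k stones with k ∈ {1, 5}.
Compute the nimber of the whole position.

3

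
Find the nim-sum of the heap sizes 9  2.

Bitwise XOR of the heap sizes:
  1001  (9)
  0010  (2)
  ----
  1011  (11)

11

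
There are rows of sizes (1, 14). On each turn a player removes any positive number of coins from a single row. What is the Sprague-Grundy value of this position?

15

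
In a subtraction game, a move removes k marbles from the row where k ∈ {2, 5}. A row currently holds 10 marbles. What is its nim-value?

Grundy values for subtraction set {2, 5}:
k:     0  1  2  3  4  5  6  7  8  9 10
g(k):  0  0  1  1  0  2  1  0  0  1  1
So g(10) = 1.

1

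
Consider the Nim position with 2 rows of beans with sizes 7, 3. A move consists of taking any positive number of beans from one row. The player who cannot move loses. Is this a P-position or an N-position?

N-position

In binary:
  111  (7)
  011  (3)
  ---
  100  (4)
The nim-sum is 4 ≠ 0, so this is an N-position: the player to move can win.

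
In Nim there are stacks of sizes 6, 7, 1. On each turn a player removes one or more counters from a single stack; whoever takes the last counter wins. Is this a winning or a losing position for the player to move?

Losing position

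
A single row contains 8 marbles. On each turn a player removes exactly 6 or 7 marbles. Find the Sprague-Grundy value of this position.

Build the Grundy sequence with g(k) = mex{g(k−s) : s ∈ {6, 7}, s ≤ k}:
g(0) = mex{} = 0
g(1) = mex{} = 0
g(2) = mex{} = 0
g(3) = mex{} = 0
g(4) = mex{} = 0
g(5) = mex{} = 0
g(6) = mex{0} = 1
g(7) = mex{0} = 1
g(8) = mex{0} = 1
So g(8) = 1.

1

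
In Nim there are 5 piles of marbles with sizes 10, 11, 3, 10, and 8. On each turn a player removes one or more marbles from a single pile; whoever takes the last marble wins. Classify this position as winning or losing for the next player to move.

Losing position

Compute the nim-sum pairwise:
10 XOR 11 = 1
1 XOR 3 = 2
2 XOR 10 = 8
8 XOR 8 = 0
The nim-sum is 0, so this is a P-position: the player to move is in a losing position under optimal play.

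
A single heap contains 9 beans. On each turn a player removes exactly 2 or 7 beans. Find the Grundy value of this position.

0

Grundy values for subtraction set {2, 7}:
k:     0  1  2  3  4  5  6  7  8  9
g(k):  0  0  1  1  0  0  1  1  2  0
So g(9) = 0.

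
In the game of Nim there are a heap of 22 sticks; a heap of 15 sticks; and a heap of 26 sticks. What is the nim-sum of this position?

3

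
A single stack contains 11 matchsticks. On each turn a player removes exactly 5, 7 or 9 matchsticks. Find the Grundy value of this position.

2

Grundy values for subtraction set {5, 7, 9}:
g(0) = mex{} = 0
g(1) = mex{} = 0
g(2) = mex{} = 0
g(3) = mex{} = 0
g(4) = mex{} = 0
g(5) = mex{0} = 1
g(6) = mex{0} = 1
g(7) = mex{0} = 1
g(8) = mex{0} = 1
g(9) = mex{0} = 1
g(10) = mex{0,1} = 2
g(11) = mex{0,1} = 2
So g(11) = 2.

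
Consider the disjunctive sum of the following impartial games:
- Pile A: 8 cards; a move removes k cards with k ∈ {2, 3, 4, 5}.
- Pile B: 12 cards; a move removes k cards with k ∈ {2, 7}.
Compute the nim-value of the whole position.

1

Grundy values for pile A (subtraction set {2, 3, 4, 5}):
k:     0  1  2  3  4  5  6  7  8
g(k):  0  0  1  1  2  2  3  0  0
So g(8) = 0.
For pile B, compute g(0), g(1), … with moves {2, 7}:
k:     0  1  2  3  4  5  6  7  8  9 10 11 12
g(k):  0  0  1  1  0  0  1  1  2  0  0  1  1
So g(12) = 1.
By the Sprague-Grundy theorem, the Grundy value of a sum of independent games is the XOR of the component values.
Combined value = 0 ⊕ 1 = 1.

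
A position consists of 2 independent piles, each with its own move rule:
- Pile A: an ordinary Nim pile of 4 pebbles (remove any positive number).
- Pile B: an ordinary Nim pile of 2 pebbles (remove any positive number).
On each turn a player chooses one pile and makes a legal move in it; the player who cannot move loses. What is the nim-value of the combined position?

6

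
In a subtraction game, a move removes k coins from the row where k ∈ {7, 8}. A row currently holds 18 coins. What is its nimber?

Build the Grundy sequence with g(k) = mex{g(k−s) : s ∈ {7, 8}, s ≤ k}:
k:     0  1  2  3  4  5  6  7  8  9 10 11 12 13 14 15 16 17 18
g(k):  0  0  0  0  0  0  0  1  1  1  1  1  1  1  2  0  0  0  0
So g(18) = 0.

0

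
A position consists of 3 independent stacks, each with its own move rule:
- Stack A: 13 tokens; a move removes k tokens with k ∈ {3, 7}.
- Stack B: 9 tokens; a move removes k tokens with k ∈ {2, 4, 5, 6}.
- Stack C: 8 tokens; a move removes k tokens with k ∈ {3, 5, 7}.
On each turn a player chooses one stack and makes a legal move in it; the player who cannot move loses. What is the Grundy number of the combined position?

Build the Grundy sequence for stack A with g(k) = mex{g(k−s) : s ∈ {3, 7}, s ≤ k}:
k:     0  1  2  3  4  5  6  7  8  9 10 11 12 13
g(k):  0  0  0  1  1  1  0  2  2  1  0  0  0  1
So g(13) = 1.
For stack B, compute g(0), g(1), … with moves {2, 4, 5, 6}:
k:     0  1  2  3  4  5  6  7  8  9
g(k):  0  0  1  1  2  2  3  3  0  0
So g(9) = 0.
Grundy values for stack C (subtraction set {3, 5, 7}):
g(0) = mex{} = 0
g(1) = mex{} = 0
g(2) = mex{} = 0
g(3) = mex{0} = 1
g(4) = mex{0} = 1
g(5) = mex{0} = 1
g(6) = mex{0,1} = 2
g(7) = mex{0,1} = 2
g(8) = mex{0,1} = 2
So g(8) = 2.
The value of a disjunctive sum is the nim-sum of the parts.
Combined value = 1 ⊕ 0 ⊕ 2 = 3.

3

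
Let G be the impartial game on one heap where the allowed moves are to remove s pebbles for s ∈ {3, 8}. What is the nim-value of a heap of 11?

Compute g(0), g(1), … for moves {3, 8}:
k:     0  1  2  3  4  5  6  7  8  9 10 11
g(k):  0  0  0  1  1  1  0  0  2  1  1  0
So g(11) = 0.

0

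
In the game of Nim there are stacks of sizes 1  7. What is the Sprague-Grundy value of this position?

6

Compute the nim-sum pairwise:
1 ^ 7 = 6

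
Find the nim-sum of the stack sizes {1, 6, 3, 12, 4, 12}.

0

Compute the nim-sum pairwise:
1 ⊕ 6 = 7
7 ⊕ 3 = 4
4 ⊕ 12 = 8
8 ⊕ 4 = 12
12 ⊕ 12 = 0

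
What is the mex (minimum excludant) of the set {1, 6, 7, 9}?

0 is not in the set, so the mex is 0.

0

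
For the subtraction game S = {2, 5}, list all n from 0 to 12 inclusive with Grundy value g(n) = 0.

0, 1, 4, 7, 8, 11

Compute g(0), g(1), … for moves {2, 5}:
g(0) = mex{} = 0
g(1) = mex{} = 0
g(2) = mex{0} = 1
g(3) = mex{0} = 1
g(4) = mex{1} = 0
g(5) = mex{0,1} = 2
g(6) = mex{0} = 1
g(7) = mex{1,2} = 0
g(8) = mex{1} = 0
g(9) = mex{0} = 1
g(10) = mex{0,2} = 1
g(11) = mex{1} = 0
g(12) = mex{0,1} = 2
The P-positions (g = 0) in 0..12 are 0, 1, 4, 7, 8, 11.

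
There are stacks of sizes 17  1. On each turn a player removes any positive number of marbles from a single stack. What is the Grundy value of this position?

Compute the nim-sum pairwise:
17 ⊕ 1 = 16

16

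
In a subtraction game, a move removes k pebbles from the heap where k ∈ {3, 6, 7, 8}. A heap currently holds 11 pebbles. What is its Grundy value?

0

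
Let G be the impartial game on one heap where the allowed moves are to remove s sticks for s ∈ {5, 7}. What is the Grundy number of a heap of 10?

2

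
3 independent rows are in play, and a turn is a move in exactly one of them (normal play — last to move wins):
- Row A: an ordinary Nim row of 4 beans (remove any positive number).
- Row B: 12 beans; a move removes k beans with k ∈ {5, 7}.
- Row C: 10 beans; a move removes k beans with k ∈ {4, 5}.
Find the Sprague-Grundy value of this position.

Row A is a plain Nim row of size 4, so its Grundy value is 4.
Grundy values for row B (subtraction set {5, 7}):
g(0) = mex{} = 0
g(1) = mex{} = 0
g(2) = mex{} = 0
g(3) = mex{} = 0
g(4) = mex{} = 0
g(5) = mex{0} = 1
g(6) = mex{0} = 1
g(7) = mex{0} = 1
g(8) = mex{0} = 1
g(9) = mex{0} = 1
g(10) = mex{0,1} = 2
g(11) = mex{0,1} = 2
g(12) = mex{1} = 0
So g(12) = 0.
Build the Grundy sequence for row C with g(k) = mex{g(k−s) : s ∈ {4, 5}, s ≤ k}:
g(0) = mex{} = 0
g(1) = mex{} = 0
g(2) = mex{} = 0
g(3) = mex{} = 0
g(4) = mex{0} = 1
g(5) = mex{0} = 1
g(6) = mex{0} = 1
g(7) = mex{0} = 1
g(8) = mex{0,1} = 2
g(9) = mex{1} = 0
g(10) = mex{1} = 0
So g(10) = 0.
The value of a disjunctive sum is the nim-sum of the parts.
Combined value = 4 XOR 0 XOR 0 = 4.

4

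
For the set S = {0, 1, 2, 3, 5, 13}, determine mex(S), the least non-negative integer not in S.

The values 0, 1, 2, 3 are all present; 4 is the first non-negative integer missing from the set.

4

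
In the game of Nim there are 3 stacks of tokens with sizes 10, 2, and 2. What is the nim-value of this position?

10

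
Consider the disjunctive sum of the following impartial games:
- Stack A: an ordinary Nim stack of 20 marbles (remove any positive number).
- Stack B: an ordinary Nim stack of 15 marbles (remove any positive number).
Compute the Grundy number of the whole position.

27

Stack A is a plain Nim stack of size 20, so its Grundy value is 20.
Stack B is a plain Nim stack of size 15, so its Grundy value is 15.
By the Sprague-Grundy theorem, the Grundy value of a sum of independent games is the XOR of the component values.
Combined value = 20 ⊕ 15 = 27.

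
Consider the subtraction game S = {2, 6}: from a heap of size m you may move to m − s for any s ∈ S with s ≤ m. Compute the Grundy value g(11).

1

Build the Grundy sequence with g(k) = mex{g(k−s) : s ∈ {2, 6}, s ≤ k}:
k:     0  1  2  3  4  5  6  7  8  9 10 11
g(k):  0  0  1  1  0  0  1  1  0  0  1  1
So g(11) = 1.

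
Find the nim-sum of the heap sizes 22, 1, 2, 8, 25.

Nim-sum: 22 ⊕ 1 ⊕ 2 ⊕ 8 ⊕ 25 = 4.

4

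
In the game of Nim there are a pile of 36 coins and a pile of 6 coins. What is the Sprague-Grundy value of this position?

34

Nim-sum: 36 XOR 6 = 34.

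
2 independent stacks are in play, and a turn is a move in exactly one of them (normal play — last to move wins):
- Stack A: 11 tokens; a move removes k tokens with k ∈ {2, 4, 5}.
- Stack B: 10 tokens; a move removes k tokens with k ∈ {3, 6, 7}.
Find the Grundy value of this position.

2

For stack A, compute g(0), g(1), … with moves {2, 4, 5}:
k:     0  1  2  3  4  5  6  7  8  9 10 11
g(k):  0  0  1  1  2  2  3  0  0  1  1  2
So g(11) = 2.
Build the Grundy sequence for stack B with g(k) = mex{g(k−s) : s ∈ {3, 6, 7}, s ≤ k}:
g(0) = mex{} = 0
g(1) = mex{} = 0
g(2) = mex{} = 0
g(3) = mex{0} = 1
g(4) = mex{0} = 1
g(5) = mex{0} = 1
g(6) = mex{0,1} = 2
g(7) = mex{0,1} = 2
g(8) = mex{0,1} = 2
g(9) = mex{0,1,2} = 3
g(10) = mex{1,2} = 0
So g(10) = 0.
By the Sprague-Grundy theorem, the Grundy value of a sum of independent games is the XOR of the component values.
Combined value = 2 XOR 0 = 2.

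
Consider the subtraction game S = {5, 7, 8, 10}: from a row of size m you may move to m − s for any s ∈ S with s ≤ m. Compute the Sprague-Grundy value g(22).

1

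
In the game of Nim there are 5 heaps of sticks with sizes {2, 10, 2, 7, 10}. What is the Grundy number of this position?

Nim-sum: 2 ^ 10 ^ 2 ^ 7 ^ 10 = 7.

7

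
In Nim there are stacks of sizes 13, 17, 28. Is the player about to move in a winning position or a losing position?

Compute the nim-sum pairwise:
13 XOR 17 = 28
28 XOR 28 = 0
The nim-sum is 0, so this is a P-position: the player to move is in a losing position under optimal play.

Losing position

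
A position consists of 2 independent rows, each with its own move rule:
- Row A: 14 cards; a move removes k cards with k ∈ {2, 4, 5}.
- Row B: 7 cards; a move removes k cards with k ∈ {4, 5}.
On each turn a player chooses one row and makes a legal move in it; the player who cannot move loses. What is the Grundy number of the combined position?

Build the Grundy sequence for row A with g(k) = mex{g(k−s) : s ∈ {2, 4, 5}, s ≤ k}:
k:     0  1  2  3  4  5  6  7  8  9 10 11 12 13 14
g(k):  0  0  1  1  2  2  3  0  0  1  1  2  2  3  0
So g(14) = 0.
For row B, compute g(0), g(1), … with moves {4, 5}:
k:     0  1  2  3  4  5  6  7
g(k):  0  0  0  0  1  1  1  1
So g(7) = 1.
By the Sprague-Grundy theorem, the Grundy value of a sum of independent games is the XOR of the component values.
Combined value = 0 XOR 1 = 1.

1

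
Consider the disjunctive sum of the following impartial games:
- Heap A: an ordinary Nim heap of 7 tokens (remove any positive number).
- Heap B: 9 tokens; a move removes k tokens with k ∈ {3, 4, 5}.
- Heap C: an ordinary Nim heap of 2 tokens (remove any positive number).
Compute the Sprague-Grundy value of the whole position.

5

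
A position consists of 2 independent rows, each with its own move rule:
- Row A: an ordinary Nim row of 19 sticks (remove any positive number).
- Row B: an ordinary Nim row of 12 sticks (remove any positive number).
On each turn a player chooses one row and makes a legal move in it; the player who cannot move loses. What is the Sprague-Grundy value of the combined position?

Row A is a plain Nim row of size 19, so its Grundy value is 19.
Row B is a plain Nim row of size 12, so its Grundy value is 12.
The value of a disjunctive sum is the nim-sum of the parts.
Combined value = 19 ⊕ 12 = 31.

31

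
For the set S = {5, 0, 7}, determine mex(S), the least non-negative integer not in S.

0 is in the set but 1 is not, so the mex is 1.

1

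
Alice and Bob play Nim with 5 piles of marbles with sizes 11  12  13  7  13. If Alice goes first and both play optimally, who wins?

Write each in binary and XOR column by column:
  1011  (11)
  1100  (12)
  1101  (13)
  0111  (7)
  1101  (13)
  ----
  0000  (0)
The nim-sum is 0, so this is a P-position: the player to move is in a losing position under optimal play; Alice is about to move from it and so loses — Bob wins.

Bob wins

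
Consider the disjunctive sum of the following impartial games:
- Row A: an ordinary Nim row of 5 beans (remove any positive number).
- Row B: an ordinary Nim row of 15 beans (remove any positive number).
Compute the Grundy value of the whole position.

10

Row A is a plain Nim row of size 5, so its Grundy value is 5.
Row B is a plain Nim row of size 15, so its Grundy value is 15.
By the Sprague-Grundy theorem, the Grundy value of a sum of independent games is the XOR of the component values.
Combined value = 5 XOR 15 = 10.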